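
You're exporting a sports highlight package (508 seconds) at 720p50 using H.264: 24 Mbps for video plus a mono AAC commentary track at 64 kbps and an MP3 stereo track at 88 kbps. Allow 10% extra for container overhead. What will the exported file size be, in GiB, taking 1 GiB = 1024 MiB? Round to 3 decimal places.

Audio total: 64 + 88 = 152 kbps = 0.152 Mbps.
Total bitrate: 24 + 0.152 = 24.152 Mbps.
Stream data: 24.152 Mbps × 508 s = 12269.2 Mb.
With 10% container overhead: ×1.10.
13,496 Mb = 1,687,017,200 bytes ÷ 1,073,741,824 = 1.571 GiB.

1.571 GiB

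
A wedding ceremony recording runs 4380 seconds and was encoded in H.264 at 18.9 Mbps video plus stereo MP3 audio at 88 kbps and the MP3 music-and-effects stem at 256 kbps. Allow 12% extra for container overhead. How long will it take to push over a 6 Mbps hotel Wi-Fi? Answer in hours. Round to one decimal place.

Audio total: 88 + 256 = 344 kbps = 0.344 Mbps.
Total bitrate: 19.244 Mbps.
File: 19.244 Mbps × 4380 s = 84288.7 Mb.
With 12% container overhead: ×1.12. → 94403.4 Mb.
At 6 Mbps: 94403.4 / 6 = 15733.9 s ≈ 4.37 hours.

4.4 hours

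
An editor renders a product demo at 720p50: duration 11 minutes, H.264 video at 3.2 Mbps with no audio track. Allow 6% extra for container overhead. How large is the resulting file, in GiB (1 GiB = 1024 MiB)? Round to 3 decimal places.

0.261 GiB

11 min = 660 s
Total bitrate: 3.2 Mbps.
Stream data: 3.200 Mbps × 660 s = 2112.0 Mb.
With 6% container overhead: ×1.06.
2,239 Mb = 279,840,000 bytes ÷ 1,073,741,824 = 0.2606 GiB.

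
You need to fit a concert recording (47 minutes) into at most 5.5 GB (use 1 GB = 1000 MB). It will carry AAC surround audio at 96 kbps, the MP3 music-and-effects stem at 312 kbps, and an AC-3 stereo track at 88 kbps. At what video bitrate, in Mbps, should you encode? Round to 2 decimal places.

Budget: 5.5 GB = 44000.0 Mb.
47 min = 2820 s
Total bitrate budget: 44000.0 Mb / 2820 s = 15.603 Mbps.
Audio total: 96 + 312 + 88 = 496 kbps = 0.496 Mbps.
Video: 15.603 − 0.496 = 15.107 Mbps.

15.11 Mbps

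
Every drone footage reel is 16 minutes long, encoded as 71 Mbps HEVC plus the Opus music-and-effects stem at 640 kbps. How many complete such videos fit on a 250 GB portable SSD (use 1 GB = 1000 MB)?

29

16 min = 960 s
Audio: 640 kbps = 0.640 Mbps.
Total bitrate: 71.640 Mbps.
Per item: 71.640 Mbps × 960 s = 68,774 Mb = 8,597 MB.
Capacity: 250 GB = 2,000,000 Mb; 29.08 items → 29 complete.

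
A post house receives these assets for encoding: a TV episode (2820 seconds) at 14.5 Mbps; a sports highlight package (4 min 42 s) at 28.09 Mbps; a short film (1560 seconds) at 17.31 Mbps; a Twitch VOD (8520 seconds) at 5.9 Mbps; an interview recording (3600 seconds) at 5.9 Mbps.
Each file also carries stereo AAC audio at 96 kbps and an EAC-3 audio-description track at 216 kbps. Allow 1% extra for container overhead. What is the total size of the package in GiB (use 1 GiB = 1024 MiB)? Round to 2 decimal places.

Audio total: 96 + 216 = 312 kbps = 0.312 Mbps.
TV episode: 14.812 Mbps × 2820 s × 1.01 = 42187.5 Mb
sports highlight package: 28.402 Mbps × 282 s × 1.01 = 8089.5 Mb
short film: 17.622 Mbps × 1560 s × 1.01 = 27765.2 Mb
Twitch VOD: 6.212 Mbps × 8520 s × 1.01 = 53455.5 Mb
interview recording: 6.212 Mbps × 3600 s × 1.01 = 22586.8 Mb
Total: 154084.6 Mb = 19260.6 MB.
= 17.94 GiB.

17.94 GiB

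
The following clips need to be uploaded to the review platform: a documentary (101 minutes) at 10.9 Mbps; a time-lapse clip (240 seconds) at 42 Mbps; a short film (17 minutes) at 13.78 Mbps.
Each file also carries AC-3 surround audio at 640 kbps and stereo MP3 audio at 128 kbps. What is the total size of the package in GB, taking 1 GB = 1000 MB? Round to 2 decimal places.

11.98 GB

Audio total: 640 + 128 = 768 kbps = 0.768 Mbps.
documentary: 11.668 Mbps × 6060 s = 70708.1 Mb
time-lapse clip: 42.768 Mbps × 240 s = 10264.3 Mb
short film: 14.548 Mbps × 1020 s = 14839.0 Mb
Total: 95811.4 Mb = 11976.4 MB.
= 11.98 GB.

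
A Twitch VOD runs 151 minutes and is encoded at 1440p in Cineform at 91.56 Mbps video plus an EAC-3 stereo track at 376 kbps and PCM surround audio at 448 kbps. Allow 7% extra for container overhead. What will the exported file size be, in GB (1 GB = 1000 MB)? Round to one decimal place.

151 min = 9060 s
Audio total: 376 + 448 = 824 kbps = 0.824 Mbps.
Total bitrate: 91.56 + 0.824 = 92.384 Mbps.
Stream data: 92.384 Mbps × 9060 s = 836999.0 Mb.
With 7% container overhead: ×1.07.
895,589 Mb ÷ 8 = 111,949 MB → 111.9 GB.

111.9 GB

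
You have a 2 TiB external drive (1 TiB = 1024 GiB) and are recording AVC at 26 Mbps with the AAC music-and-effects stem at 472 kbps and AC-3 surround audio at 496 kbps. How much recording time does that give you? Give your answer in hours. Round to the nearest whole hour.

Audio total: 472 + 496 = 968 kbps = 0.968 Mbps.
Total bitrate: 26 + 0.968 = 26.968 Mbps.
Capacity: 2 TiB = 17,592,186 Mb.
Recording time: 17,592,186 / 26.968 = 652,336 s ≈ 181 hours.

181 hours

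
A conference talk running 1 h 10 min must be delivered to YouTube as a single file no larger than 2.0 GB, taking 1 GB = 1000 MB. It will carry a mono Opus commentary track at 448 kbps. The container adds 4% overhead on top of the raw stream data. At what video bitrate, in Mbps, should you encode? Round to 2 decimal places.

3.22 Mbps

Budget: 2.0 GB = 16000.0 Mb.
Stream payload after overhead: 16000.0 / 1.04 = 15384.6 Mb.
1 h 10 min = 70 min = 4200 s
Total bitrate budget: 15384.6 Mb / 4200 s = 3.663 Mbps.
Audio: 448 kbps = 0.448 Mbps.
Video: 3.663 − 0.448 = 3.215 Mbps.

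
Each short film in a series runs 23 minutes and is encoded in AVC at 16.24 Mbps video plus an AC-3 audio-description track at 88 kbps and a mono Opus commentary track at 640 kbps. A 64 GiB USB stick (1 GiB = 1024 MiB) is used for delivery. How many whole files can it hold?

23 min = 1380 s
Audio total: 88 + 640 = 728 kbps = 0.728 Mbps.
Total bitrate: 16.968 Mbps.
Per item: 16.968 Mbps × 1380 s = 23,416 Mb = 2,927 MB.
Capacity: 64 GiB = 549,756 Mb; 23.48 items → 23 complete.

23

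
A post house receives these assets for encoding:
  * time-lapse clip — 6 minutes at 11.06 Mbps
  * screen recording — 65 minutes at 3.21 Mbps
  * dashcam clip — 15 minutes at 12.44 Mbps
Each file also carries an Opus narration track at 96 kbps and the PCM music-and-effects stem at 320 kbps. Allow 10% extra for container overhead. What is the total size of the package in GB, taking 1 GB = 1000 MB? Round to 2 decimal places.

4.10 GB

Audio total: 96 + 320 = 416 kbps = 0.416 Mbps.
time-lapse clip: 11.476 Mbps × 360 s × 1.10 = 4544.5 Mb
screen recording: 3.626 Mbps × 3900 s × 1.10 = 15555.5 Mb
dashcam clip: 12.856 Mbps × 900 s × 1.10 = 12727.4 Mb
Total: 32827.5 Mb = 4103.4 MB.
= 4.103 GB.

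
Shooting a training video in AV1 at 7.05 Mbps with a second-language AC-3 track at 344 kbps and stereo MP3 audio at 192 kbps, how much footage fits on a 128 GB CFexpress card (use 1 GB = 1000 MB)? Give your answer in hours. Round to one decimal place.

37.5 hours

Audio total: 344 + 192 = 536 kbps = 0.536 Mbps.
Total bitrate: 7.05 + 0.536 = 7.586 Mbps.
Capacity: 128 GB = 1,024,000 Mb.
Recording time: 1,024,000 / 7.586 = 134,985 s ≈ 37.5 hours.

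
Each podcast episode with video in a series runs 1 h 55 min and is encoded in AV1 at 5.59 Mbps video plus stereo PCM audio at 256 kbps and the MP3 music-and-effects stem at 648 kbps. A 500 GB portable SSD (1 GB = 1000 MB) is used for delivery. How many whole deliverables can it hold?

1 h 55 min = 115 min = 6900 s
Audio total: 256 + 648 = 904 kbps = 0.904 Mbps.
Total bitrate: 6.494 Mbps.
Per item: 6.494 Mbps × 6900 s = 44,809 Mb = 5,601 MB.
Capacity: 500 GB = 4,000,000 Mb; 89.27 items → 89 complete.

89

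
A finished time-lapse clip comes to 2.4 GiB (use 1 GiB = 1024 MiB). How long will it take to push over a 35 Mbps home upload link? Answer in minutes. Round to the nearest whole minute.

10 minutes

File: 2.4 GiB = 20615.8 Mb.
At 35 Mbps: 20615.8 / 35 = 589.0 s ≈ 9.82 minutes.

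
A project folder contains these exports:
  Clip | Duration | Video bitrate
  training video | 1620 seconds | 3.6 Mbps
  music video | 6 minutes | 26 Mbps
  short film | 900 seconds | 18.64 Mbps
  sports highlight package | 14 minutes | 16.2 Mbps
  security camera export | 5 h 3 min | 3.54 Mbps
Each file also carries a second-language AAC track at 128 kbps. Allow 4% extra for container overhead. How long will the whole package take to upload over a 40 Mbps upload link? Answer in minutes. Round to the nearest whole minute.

Audio: 128 kbps = 0.128 Mbps.
training video: 3.728 Mbps × 1620 s × 1.04 = 6280.9 Mb
music video: 26.128 Mbps × 360 s × 1.04 = 9782.3 Mb
short film: 18.768 Mbps × 900 s × 1.04 = 17566.8 Mb
sports highlight package: 16.328 Mbps × 840 s × 1.04 = 14264.1 Mb
security camera export: 3.668 Mbps × 18180 s × 1.04 = 69351.6 Mb
Total: 117245.9 Mb = 14655.7 MB.
At 40 Mbps: 117245.9 / 40 = 2931 s ≈ 48.9 minutes.

49 minutes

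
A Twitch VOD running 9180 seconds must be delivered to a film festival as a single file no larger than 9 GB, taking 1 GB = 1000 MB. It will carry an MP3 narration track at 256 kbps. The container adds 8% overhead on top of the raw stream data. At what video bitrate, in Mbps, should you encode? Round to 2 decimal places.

7.01 Mbps

Budget: 9 GB = 72000.0 Mb.
Stream payload after overhead: 72000.0 / 1.08 = 66666.7 Mb.
Total bitrate budget: 66666.7 Mb / 9180 s = 7.262 Mbps.
Audio: 256 kbps = 0.256 Mbps.
Video: 7.262 − 0.256 = 7.006 Mbps.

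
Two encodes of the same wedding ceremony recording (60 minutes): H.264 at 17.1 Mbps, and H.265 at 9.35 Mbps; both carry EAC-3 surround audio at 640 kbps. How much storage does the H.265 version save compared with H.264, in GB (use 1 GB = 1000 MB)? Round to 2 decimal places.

3.49 GB

60 min = 3600 s
Audio: 640 kbps = 0.640 Mbps.
H.264: 17.740 Mbps × 3600 s = 63864.0 Mb = 7.983 GB.
H.265: 9.990 Mbps × 3600 s = 35964.0 Mb = 4.495 GB.
Saving: 7.983 − 4.495 = 3.487 GB.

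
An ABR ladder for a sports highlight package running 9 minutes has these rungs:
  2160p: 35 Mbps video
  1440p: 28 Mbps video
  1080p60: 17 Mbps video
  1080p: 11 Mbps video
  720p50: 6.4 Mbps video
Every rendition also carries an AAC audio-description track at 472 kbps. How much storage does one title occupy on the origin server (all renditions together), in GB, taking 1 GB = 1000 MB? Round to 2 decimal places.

9 min = 540 s
Audio: 472 kbps = 0.472 Mbps.
Sum of rendition bitrates: (35+0.472) + (28+0.472) + (17+0.472) + (11+0.472) + (6.4+0.472) = 99.760 Mbps.
× 540 s = 53,870 Mb = 6,734 MB = 6.734 GB.

6.73 GB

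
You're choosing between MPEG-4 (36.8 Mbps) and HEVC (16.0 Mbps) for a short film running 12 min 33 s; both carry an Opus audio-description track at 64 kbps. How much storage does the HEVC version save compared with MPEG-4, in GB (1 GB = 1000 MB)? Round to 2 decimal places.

1.96 GB

12 min 33 s = 753 s
Audio: 64 kbps = 0.064 Mbps.
MPEG-4: 36.864 Mbps × 753 s = 27758.6 Mb = 3.470 GB.
HEVC: 16.064 Mbps × 753 s = 12096.2 Mb = 1.512 GB.
Saving: 3.470 − 1.512 = 1.958 GB.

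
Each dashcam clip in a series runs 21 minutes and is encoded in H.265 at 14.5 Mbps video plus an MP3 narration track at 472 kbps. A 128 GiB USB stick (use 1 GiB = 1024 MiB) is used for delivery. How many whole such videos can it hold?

58

21 min = 1260 s
Audio: 472 kbps = 0.472 Mbps.
Total bitrate: 14.972 Mbps.
Per item: 14.972 Mbps × 1260 s = 18,865 Mb = 2,358 MB.
Capacity: 128 GiB = 1,099,512 Mb; 58.28 items → 58 complete.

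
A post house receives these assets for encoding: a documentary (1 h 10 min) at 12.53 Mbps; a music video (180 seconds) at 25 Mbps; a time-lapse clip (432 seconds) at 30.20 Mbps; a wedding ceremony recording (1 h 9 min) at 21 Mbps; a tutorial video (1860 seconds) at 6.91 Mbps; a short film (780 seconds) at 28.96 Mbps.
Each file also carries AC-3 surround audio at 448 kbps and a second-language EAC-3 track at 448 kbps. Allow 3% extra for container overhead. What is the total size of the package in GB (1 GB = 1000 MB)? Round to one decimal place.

26.1 GB

Audio total: 448 + 448 = 896 kbps = 0.896 Mbps.
documentary: 13.426 Mbps × 4200 s × 1.03 = 58080.9 Mb
music video: 25.896 Mbps × 180 s × 1.03 = 4801.1 Mb
time-lapse clip: 31.096 Mbps × 432 s × 1.03 = 13836.5 Mb
wedding ceremony recording: 21.896 Mbps × 4140 s × 1.03 = 93368.9 Mb
tutorial video: 7.806 Mbps × 1860 s × 1.03 = 14954.7 Mb
short film: 29.856 Mbps × 780 s × 1.03 = 23986.3 Mb
Total: 209028.4 Mb = 26128.6 MB.
= 26.13 GB.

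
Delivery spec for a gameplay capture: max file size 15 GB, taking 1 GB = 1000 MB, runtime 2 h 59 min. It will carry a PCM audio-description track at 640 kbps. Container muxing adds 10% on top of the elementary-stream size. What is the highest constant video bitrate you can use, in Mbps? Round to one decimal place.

9.5 Mbps

Budget: 15 GB = 120000.0 Mb.
Stream payload after overhead: 120000.0 / 1.10 = 109090.9 Mb.
2 h 59 min = 179 min = 10740 s
Total bitrate budget: 109090.9 Mb / 10740 s = 10.157 Mbps.
Audio: 640 kbps = 0.640 Mbps.
Video: 10.157 − 0.640 = 9.517 Mbps.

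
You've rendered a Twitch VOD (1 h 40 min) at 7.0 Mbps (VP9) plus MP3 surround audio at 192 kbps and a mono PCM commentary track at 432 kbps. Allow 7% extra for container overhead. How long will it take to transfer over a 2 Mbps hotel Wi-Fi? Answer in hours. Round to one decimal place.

6.8 hours

1 h 40 min = 100 min = 6000 s
Audio total: 192 + 432 = 624 kbps = 0.624 Mbps.
Total bitrate: 7.624 Mbps.
File: 7.624 Mbps × 6000 s = 45744.0 Mb.
With 7% container overhead: ×1.07. → 48946.1 Mb.
At 2 Mbps: 48946.1 / 2 = 24473.0 s ≈ 6.8 hours.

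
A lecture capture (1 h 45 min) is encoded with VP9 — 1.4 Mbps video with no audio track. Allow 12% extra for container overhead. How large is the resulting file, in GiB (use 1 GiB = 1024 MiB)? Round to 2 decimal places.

1 h 45 min = 105 min = 6300 s
Total bitrate: 1.4 Mbps.
Stream data: 1.400 Mbps × 6300 s = 8820.0 Mb.
With 12% container overhead: ×1.12.
9,878 Mb = 1,234,800,000 bytes ÷ 1,073,741,824 = 1.150 GiB.

1.15 GiB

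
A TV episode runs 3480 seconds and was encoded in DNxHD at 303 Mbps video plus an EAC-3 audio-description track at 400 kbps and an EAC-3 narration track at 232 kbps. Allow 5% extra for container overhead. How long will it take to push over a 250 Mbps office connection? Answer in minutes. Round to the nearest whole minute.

74 minutes

Audio total: 400 + 232 = 632 kbps = 0.632 Mbps.
Total bitrate: 303.632 Mbps.
File: 303.632 Mbps × 3480 s = 1056639.4 Mb.
With 5% container overhead: ×1.05. → 1109471.3 Mb.
At 250 Mbps: 1109471.3 / 250 = 4437.9 s ≈ 74 minutes.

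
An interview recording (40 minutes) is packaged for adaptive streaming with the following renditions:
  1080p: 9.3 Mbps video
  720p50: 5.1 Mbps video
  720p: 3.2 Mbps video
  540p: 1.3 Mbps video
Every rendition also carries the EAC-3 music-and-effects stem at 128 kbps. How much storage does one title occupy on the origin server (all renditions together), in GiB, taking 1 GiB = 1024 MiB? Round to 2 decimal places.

40 min = 2400 s
Audio: 128 kbps = 0.128 Mbps.
Sum of rendition bitrates: (9.3+0.128) + (5.1+0.128) + (3.2+0.128) + (1.3+0.128) = 19.412 Mbps.
× 2400 s = 46,589 Mb = 5,824 MB = 5.424 GiB.

5.42 GiB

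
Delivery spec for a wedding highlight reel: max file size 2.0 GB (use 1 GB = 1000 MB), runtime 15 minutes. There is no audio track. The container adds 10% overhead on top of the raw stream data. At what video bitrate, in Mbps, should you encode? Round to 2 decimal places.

16.16 Mbps

Budget: 2.0 GB = 16000.0 Mb.
Stream payload after overhead: 16000.0 / 1.10 = 14545.5 Mb.
15 min = 900 s
Total bitrate budget: 14545.5 Mb / 900 s = 16.162 Mbps.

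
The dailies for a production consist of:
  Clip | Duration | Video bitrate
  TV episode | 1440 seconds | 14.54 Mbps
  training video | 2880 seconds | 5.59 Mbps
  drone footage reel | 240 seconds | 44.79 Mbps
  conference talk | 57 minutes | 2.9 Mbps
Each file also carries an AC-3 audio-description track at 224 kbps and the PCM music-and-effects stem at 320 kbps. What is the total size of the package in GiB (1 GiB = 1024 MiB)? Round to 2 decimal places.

7.22 GiB

Audio total: 224 + 320 = 544 kbps = 0.544 Mbps.
TV episode: 15.084 Mbps × 1440 s = 21721.0 Mb
training video: 6.134 Mbps × 2880 s = 17665.9 Mb
drone footage reel: 45.334 Mbps × 240 s = 10880.2 Mb
conference talk: 3.444 Mbps × 3420 s = 11778.5 Mb
Total: 62045.5 Mb = 7755.7 MB.
= 7.223 GiB.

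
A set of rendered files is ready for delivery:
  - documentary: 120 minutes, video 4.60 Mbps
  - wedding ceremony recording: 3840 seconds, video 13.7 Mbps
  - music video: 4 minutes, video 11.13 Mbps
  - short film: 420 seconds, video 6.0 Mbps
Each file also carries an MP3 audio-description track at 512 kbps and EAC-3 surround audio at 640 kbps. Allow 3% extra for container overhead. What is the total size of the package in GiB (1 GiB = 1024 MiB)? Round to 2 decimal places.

12.52 GiB

Audio total: 512 + 640 = 1152 kbps = 1.152 Mbps.
documentary: 5.752 Mbps × 7200 s × 1.03 = 42656.8 Mb
wedding ceremony recording: 14.852 Mbps × 3840 s × 1.03 = 58742.6 Mb
music video: 12.282 Mbps × 240 s × 1.03 = 3036.1 Mb
short film: 7.152 Mbps × 420 s × 1.03 = 3094.0 Mb
Total: 107529.5 Mb = 13441.2 MB.
= 12.52 GiB.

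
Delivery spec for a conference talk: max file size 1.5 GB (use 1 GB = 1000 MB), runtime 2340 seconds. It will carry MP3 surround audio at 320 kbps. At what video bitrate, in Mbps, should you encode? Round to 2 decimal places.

4.81 Mbps

Budget: 1.5 GB = 12000.0 Mb.
Total bitrate budget: 12000.0 Mb / 2340 s = 5.128 Mbps.
Audio: 320 kbps = 0.320 Mbps.
Video: 5.128 − 0.320 = 4.808 Mbps.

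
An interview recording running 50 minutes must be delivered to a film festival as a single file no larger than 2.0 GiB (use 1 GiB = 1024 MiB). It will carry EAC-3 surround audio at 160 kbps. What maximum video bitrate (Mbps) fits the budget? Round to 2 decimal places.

Budget: 2.0 GiB = 17179.9 Mb.
50 min = 3000 s
Total bitrate budget: 17179.9 Mb / 3000 s = 5.727 Mbps.
Audio: 160 kbps = 0.160 Mbps.
Video: 5.727 − 0.160 = 5.567 Mbps.

5.57 Mbps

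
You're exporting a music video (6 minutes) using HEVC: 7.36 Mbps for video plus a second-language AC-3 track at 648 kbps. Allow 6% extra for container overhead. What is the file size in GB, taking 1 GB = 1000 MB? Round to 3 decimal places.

6 min = 360 s
Audio: 648 kbps = 0.648 Mbps.
Total bitrate: 7.36 + 0.648 = 8.008 Mbps.
Stream data: 8.008 Mbps × 360 s = 2882.9 Mb.
With 6% container overhead: ×1.06.
3,056 Mb ÷ 8 = 382.0 MB → 0.382 GB.

0.382 GB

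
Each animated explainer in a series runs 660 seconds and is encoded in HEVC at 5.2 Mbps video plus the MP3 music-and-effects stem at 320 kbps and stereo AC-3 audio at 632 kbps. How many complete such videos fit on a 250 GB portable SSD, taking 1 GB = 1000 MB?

Audio total: 320 + 632 = 952 kbps = 0.952 Mbps.
Total bitrate: 6.152 Mbps.
Per item: 6.152 Mbps × 660 s = 4,060 Mb = 507.5 MB.
Capacity: 250 GB = 2,000,000 Mb; 492.57 items → 492 complete.

492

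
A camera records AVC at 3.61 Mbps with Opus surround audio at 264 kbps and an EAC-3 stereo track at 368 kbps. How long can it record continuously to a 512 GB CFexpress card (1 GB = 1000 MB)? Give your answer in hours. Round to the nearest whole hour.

268 hours

Audio total: 264 + 368 = 632 kbps = 0.632 Mbps.
Total bitrate: 3.61 + 0.632 = 4.242 Mbps.
Capacity: 512 GB = 4,096,000 Mb.
Recording time: 4,096,000 / 4.242 = 965,582 s ≈ 268 hours.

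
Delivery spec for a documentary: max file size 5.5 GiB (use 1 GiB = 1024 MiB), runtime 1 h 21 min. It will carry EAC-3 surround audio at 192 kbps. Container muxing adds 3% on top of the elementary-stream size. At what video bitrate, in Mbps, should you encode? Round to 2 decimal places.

9.25 Mbps

Budget: 5.5 GiB = 47244.6 Mb.
Stream payload after overhead: 47244.6 / 1.03 = 45868.6 Mb.
1 h 21 min = 81 min = 4860 s
Total bitrate budget: 45868.6 Mb / 4860 s = 9.438 Mbps.
Audio: 192 kbps = 0.192 Mbps.
Video: 9.438 − 0.192 = 9.246 Mbps.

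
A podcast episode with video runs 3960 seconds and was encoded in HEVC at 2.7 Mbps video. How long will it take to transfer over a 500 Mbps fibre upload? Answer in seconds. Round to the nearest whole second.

21 seconds

File: 2.700 Mbps × 3960 s = 10692.0 Mb.
At 500 Mbps: 10692.0 / 500 = 21.4 s ≈ 21.4 seconds.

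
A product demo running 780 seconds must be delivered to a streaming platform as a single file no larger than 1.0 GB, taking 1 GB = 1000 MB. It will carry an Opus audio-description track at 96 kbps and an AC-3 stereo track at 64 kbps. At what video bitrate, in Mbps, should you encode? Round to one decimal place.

10.1 Mbps

Budget: 1.0 GB = 8000.0 Mb.
Total bitrate budget: 8000.0 Mb / 780 s = 10.256 Mbps.
Audio total: 96 + 64 = 160 kbps = 0.160 Mbps.
Video: 10.256 − 0.160 = 10.096 Mbps.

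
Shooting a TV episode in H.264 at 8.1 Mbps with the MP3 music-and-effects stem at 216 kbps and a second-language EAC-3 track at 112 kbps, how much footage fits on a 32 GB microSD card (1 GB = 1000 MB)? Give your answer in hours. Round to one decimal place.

8.4 hours

Audio total: 216 + 112 = 328 kbps = 0.328 Mbps.
Total bitrate: 8.1 + 0.328 = 8.428 Mbps.
Capacity: 32 GB = 256,000 Mb.
Recording time: 256,000 / 8.428 = 30,375 s ≈ 8.44 hours.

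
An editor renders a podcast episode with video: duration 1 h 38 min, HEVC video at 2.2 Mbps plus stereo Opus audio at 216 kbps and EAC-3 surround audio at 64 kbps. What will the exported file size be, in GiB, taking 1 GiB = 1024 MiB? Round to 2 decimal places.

1.70 GiB

1 h 38 min = 98 min = 5880 s
Audio total: 216 + 64 = 280 kbps = 0.280 Mbps.
Total bitrate: 2.2 + 0.280 = 2.480 Mbps.
Stream data: 2.480 Mbps × 5880 s = 14582.4 Mb.
14,582 Mb = 1,822,800,000 bytes ÷ 1,073,741,824 = 1.698 GiB.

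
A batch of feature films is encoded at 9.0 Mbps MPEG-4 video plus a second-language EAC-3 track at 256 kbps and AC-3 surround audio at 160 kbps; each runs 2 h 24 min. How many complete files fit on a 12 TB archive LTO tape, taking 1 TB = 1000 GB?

2 h 24 min = 144 min = 8640 s
Audio total: 256 + 160 = 416 kbps = 0.416 Mbps.
Total bitrate: 9.416 Mbps.
Per item: 9.416 Mbps × 8640 s = 81,354 Mb = 10,169 MB.
Capacity: 12 TB = 96,000,000 Mb; 1180.02 items → 1180 complete.

1180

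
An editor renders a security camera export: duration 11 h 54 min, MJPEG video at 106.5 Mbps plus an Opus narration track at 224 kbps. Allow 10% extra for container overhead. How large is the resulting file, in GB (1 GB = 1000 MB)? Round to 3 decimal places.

628.658 GB

11 h 54 min = 714 min = 42840 s
Audio: 224 kbps = 0.224 Mbps.
Total bitrate: 106.5 + 0.224 = 106.724 Mbps.
Stream data: 106.724 Mbps × 42840 s = 4572056.2 Mb.
With 10% container overhead: ×1.10.
5,029,262 Mb ÷ 8 = 628,658 MB → 628.7 GB.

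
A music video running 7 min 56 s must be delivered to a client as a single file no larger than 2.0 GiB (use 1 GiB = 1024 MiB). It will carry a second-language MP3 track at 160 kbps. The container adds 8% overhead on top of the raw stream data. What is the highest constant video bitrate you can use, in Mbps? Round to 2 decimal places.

33.26 Mbps

Budget: 2.0 GiB = 17179.9 Mb.
Stream payload after overhead: 17179.9 / 1.08 = 15907.3 Mb.
7 min 56 s = 476 s
Total bitrate budget: 15907.3 Mb / 476 s = 33.419 Mbps.
Audio: 160 kbps = 0.160 Mbps.
Video: 33.419 − 0.160 = 33.259 Mbps.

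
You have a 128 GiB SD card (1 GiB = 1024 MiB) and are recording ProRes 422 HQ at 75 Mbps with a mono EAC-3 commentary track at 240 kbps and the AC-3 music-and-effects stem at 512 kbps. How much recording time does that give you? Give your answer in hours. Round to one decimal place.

Audio total: 240 + 512 = 752 kbps = 0.752 Mbps.
Total bitrate: 75 + 0.752 = 75.752 Mbps.
Capacity: 128 GiB = 1,099,512 Mb.
Recording time: 1,099,512 / 75.752 = 14,515 s ≈ 4.03 hours.

4.0 hours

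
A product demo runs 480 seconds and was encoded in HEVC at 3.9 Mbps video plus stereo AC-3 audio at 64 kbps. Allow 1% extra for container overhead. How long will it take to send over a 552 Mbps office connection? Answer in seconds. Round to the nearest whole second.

Audio: 64 kbps = 0.064 Mbps.
Total bitrate: 3.964 Mbps.
File: 3.964 Mbps × 480 s = 1902.7 Mb.
With 1% container overhead: ×1.01. → 1921.7 Mb.
At 552 Mbps: 1921.7 / 552 = 3.5 s ≈ 3.48 seconds.

3 seconds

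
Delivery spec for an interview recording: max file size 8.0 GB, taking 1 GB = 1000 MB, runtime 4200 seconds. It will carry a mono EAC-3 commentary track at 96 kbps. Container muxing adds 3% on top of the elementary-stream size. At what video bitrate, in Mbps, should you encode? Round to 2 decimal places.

14.70 Mbps

Budget: 8.0 GB = 64000.0 Mb.
Stream payload after overhead: 64000.0 / 1.03 = 62135.9 Mb.
Total bitrate budget: 62135.9 Mb / 4200 s = 14.794 Mbps.
Audio: 96 kbps = 0.096 Mbps.
Video: 14.794 − 0.096 = 14.698 Mbps.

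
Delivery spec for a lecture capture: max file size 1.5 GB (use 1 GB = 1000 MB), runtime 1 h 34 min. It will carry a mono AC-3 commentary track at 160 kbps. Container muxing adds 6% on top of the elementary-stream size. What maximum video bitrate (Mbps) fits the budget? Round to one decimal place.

1.8 Mbps

Budget: 1.5 GB = 12000.0 Mb.
Stream payload after overhead: 12000.0 / 1.06 = 11320.8 Mb.
1 h 34 min = 94 min = 5640 s
Total bitrate budget: 11320.8 Mb / 5640 s = 2.007 Mbps.
Audio: 160 kbps = 0.160 Mbps.
Video: 2.007 − 0.160 = 1.847 Mbps.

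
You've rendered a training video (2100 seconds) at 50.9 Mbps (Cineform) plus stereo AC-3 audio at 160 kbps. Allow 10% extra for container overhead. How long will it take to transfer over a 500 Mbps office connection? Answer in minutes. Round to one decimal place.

3.9 minutes

Audio: 160 kbps = 0.160 Mbps.
Total bitrate: 51.060 Mbps.
File: 51.060 Mbps × 2100 s = 107226.0 Mb.
With 10% container overhead: ×1.10. → 117948.6 Mb.
At 500 Mbps: 117948.6 / 500 = 235.9 s ≈ 3.93 minutes.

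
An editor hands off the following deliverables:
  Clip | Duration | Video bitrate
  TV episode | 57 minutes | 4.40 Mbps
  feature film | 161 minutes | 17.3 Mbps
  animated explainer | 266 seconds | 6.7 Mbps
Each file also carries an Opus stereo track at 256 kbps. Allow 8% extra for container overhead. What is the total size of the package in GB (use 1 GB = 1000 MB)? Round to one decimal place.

Audio: 256 kbps = 0.256 Mbps.
TV episode: 4.656 Mbps × 3420 s × 1.08 = 17197.4 Mb
feature film: 17.556 Mbps × 9660 s × 1.08 = 183158.2 Mb
animated explainer: 6.956 Mbps × 266 s × 1.08 = 1998.3 Mb
Total: 202354.0 Mb = 25294.2 MB.
= 25.29 GB.

25.3 GB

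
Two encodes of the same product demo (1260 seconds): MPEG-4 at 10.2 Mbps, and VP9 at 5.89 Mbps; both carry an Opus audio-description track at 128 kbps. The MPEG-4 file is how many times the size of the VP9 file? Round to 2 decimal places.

Audio: 128 kbps = 0.128 Mbps.
MPEG-4: 10.328 Mbps × 1260 s = 13013.3 Mb = 1.515 GiB.
VP9: 6.018 Mbps × 1260 s = 7582.7 Mb = 0.883 GiB.
Ratio: 1.515 / 0.883 = 1.716.

1.72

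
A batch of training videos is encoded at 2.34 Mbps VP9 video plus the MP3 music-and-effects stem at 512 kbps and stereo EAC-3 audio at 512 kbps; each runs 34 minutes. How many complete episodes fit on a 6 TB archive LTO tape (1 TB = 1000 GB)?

34 min = 2040 s
Audio total: 512 + 512 = 1024 kbps = 1.024 Mbps.
Total bitrate: 3.364 Mbps.
Per item: 3.364 Mbps × 2040 s = 6,863 Mb = 857.8 MB.
Capacity: 6 TB = 48,000,000 Mb; 6994.47 items → 6994 complete.

6994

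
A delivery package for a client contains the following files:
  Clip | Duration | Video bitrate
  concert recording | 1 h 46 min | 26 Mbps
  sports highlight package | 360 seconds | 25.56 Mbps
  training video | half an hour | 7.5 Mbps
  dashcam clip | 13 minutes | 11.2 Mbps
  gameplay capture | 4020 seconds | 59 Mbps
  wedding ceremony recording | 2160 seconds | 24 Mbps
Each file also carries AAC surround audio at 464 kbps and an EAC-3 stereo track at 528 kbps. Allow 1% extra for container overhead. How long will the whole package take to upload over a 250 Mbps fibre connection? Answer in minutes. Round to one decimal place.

33.7 minutes

Audio total: 464 + 528 = 992 kbps = 0.992 Mbps.
concert recording: 26.992 Mbps × 6360 s × 1.01 = 173385.8 Mb
sports highlight package: 26.552 Mbps × 360 s × 1.01 = 9654.3 Mb
training video: 8.492 Mbps × 1800 s × 1.01 = 15438.5 Mb
dashcam clip: 12.192 Mbps × 780 s × 1.01 = 9604.9 Mb
gameplay capture: 59.992 Mbps × 4020 s × 1.01 = 243579.5 Mb
wedding ceremony recording: 24.992 Mbps × 2160 s × 1.01 = 54522.5 Mb
Total: 506185.5 Mb = 63273.2 MB.
At 250 Mbps: 506185.5 / 250 = 2025 s ≈ 33.7 minutes.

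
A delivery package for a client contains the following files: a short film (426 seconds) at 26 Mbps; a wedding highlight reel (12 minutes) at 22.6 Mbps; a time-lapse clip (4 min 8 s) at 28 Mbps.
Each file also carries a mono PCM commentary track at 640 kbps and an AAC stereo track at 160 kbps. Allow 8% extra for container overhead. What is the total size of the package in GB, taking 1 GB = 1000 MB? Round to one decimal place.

Audio total: 640 + 160 = 800 kbps = 0.800 Mbps.
short film: 26.800 Mbps × 426 s × 1.08 = 12330.1 Mb
wedding highlight reel: 23.400 Mbps × 720 s × 1.08 = 18195.8 Mb
time-lapse clip: 28.800 Mbps × 248 s × 1.08 = 7713.8 Mb
Total: 38239.8 Mb = 4780.0 MB.
= 4.780 GB.

4.8 GB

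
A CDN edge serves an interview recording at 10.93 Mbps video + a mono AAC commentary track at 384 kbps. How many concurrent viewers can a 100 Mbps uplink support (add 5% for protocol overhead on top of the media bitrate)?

Audio: 384 kbps = 0.384 Mbps.
Per-viewer media rate: 11.314 Mbps.
On the wire with 5% overhead: 11.880 Mbps.
100 Mbps = 100.0 Mbps; 100.0 / 11.880 = 8.42 → 8 viewers.

8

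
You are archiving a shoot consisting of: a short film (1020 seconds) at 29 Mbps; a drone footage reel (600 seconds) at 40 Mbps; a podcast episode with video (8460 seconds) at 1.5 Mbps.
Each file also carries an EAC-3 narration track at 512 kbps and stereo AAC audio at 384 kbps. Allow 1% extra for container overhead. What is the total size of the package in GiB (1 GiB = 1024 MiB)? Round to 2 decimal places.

Audio total: 512 + 384 = 896 kbps = 0.896 Mbps.
short film: 29.896 Mbps × 1020 s × 1.01 = 30798.9 Mb
drone footage reel: 40.896 Mbps × 600 s × 1.01 = 24783.0 Mb
podcast episode with video: 2.396 Mbps × 8460 s × 1.01 = 20472.9 Mb
Total: 76054.7 Mb = 9506.8 MB.
= 8.854 GiB.

8.85 GiB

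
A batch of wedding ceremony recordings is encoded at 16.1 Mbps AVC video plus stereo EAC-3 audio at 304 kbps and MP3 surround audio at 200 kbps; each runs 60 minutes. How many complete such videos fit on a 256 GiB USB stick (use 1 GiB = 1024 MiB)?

60 min = 3600 s
Audio total: 304 + 200 = 504 kbps = 0.504 Mbps.
Total bitrate: 16.604 Mbps.
Per item: 16.604 Mbps × 3600 s = 59,774 Mb = 7,472 MB.
Capacity: 256 GiB = 2,199,023 Mb; 36.79 items → 36 complete.

36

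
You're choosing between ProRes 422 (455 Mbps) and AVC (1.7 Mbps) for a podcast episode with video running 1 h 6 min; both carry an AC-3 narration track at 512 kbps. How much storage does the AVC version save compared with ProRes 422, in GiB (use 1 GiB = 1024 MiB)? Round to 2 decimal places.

1 h 6 min = 66 min = 3960 s
Audio: 512 kbps = 0.512 Mbps.
ProRes 422: 455.512 Mbps × 3960 s = 1803827.5 Mb = 209.993 GiB.
AVC: 2.212 Mbps × 3960 s = 8759.5 Mb = 1.020 GiB.
Saving: 209.993 − 1.020 = 208.973 GiB.

208.97 GiB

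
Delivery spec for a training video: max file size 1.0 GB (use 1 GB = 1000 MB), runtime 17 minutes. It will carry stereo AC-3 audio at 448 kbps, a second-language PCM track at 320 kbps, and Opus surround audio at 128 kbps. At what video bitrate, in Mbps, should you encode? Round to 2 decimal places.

6.95 Mbps

Budget: 1.0 GB = 8000.0 Mb.
17 min = 1020 s
Total bitrate budget: 8000.0 Mb / 1020 s = 7.843 Mbps.
Audio total: 448 + 320 + 128 = 896 kbps = 0.896 Mbps.
Video: 7.843 − 0.896 = 6.947 Mbps.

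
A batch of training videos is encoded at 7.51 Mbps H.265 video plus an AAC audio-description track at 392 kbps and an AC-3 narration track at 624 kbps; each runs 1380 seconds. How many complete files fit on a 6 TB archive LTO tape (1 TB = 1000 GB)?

4079

Audio total: 392 + 624 = 1016 kbps = 1.016 Mbps.
Total bitrate: 8.526 Mbps.
Per item: 8.526 Mbps × 1380 s = 11,766 Mb = 1,471 MB.
Capacity: 6 TB = 48,000,000 Mb; 4079.59 items → 4079 complete.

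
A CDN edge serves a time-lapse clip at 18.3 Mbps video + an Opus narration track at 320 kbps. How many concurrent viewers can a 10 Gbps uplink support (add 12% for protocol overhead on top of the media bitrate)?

Audio: 320 kbps = 0.320 Mbps.
Per-viewer media rate: 18.620 Mbps.
On the wire with 12% overhead: 20.854 Mbps.
10 Gbps = 10,000 Mbps; 10,000 / 20.854 = 479.52 → 479 viewers.

479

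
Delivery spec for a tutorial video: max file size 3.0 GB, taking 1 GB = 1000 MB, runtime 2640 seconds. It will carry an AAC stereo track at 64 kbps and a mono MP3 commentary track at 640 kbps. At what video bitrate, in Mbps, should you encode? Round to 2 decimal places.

Budget: 3.0 GB = 24000.0 Mb.
Total bitrate budget: 24000.0 Mb / 2640 s = 9.091 Mbps.
Audio total: 64 + 640 = 704 kbps = 0.704 Mbps.
Video: 9.091 − 0.704 = 8.387 Mbps.

8.39 Mbps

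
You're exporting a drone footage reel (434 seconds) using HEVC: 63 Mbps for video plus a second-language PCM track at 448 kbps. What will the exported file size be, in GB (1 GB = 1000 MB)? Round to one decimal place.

Audio: 448 kbps = 0.448 Mbps.
Total bitrate: 63 + 0.448 = 63.448 Mbps.
Stream data: 63.448 Mbps × 434 s = 27536.4 Mb.
27,536 Mb ÷ 8 = 3,442 MB → 3.442 GB.

3.4 GB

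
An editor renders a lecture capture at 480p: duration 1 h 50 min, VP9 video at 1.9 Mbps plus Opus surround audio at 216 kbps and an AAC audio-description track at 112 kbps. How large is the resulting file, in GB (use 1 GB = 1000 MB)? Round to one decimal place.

1.8 GB

1 h 50 min = 110 min = 6600 s
Audio total: 216 + 112 = 328 kbps = 0.328 Mbps.
Total bitrate: 1.9 + 0.328 = 2.228 Mbps.
Stream data: 2.228 Mbps × 6600 s = 14704.8 Mb.
14,705 Mb ÷ 8 = 1,838 MB → 1.838 GB.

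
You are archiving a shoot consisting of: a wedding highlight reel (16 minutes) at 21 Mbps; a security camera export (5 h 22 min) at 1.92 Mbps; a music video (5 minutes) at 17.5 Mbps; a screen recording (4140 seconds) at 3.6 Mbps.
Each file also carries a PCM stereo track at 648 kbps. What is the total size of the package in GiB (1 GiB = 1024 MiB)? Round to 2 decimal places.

10.88 GiB

Audio: 648 kbps = 0.648 Mbps.
wedding highlight reel: 21.648 Mbps × 960 s = 20782.1 Mb
security camera export: 2.568 Mbps × 19320 s = 49613.8 Mb
music video: 18.148 Mbps × 300 s = 5444.4 Mb
screen recording: 4.248 Mbps × 4140 s = 17586.7 Mb
Total: 93427.0 Mb = 11678.4 MB.
= 10.88 GiB.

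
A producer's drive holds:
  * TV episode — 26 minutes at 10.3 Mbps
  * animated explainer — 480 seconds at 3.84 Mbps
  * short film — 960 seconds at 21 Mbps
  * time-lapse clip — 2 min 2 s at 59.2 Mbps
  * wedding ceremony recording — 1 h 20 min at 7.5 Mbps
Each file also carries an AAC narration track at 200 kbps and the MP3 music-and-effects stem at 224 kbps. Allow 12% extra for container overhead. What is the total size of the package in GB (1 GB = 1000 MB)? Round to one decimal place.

11.9 GB

Audio total: 200 + 224 = 424 kbps = 0.424 Mbps.
TV episode: 10.724 Mbps × 1560 s × 1.12 = 18737.0 Mb
animated explainer: 4.264 Mbps × 480 s × 1.12 = 2292.3 Mb
short film: 21.424 Mbps × 960 s × 1.12 = 23035.1 Mb
time-lapse clip: 59.624 Mbps × 122 s × 1.12 = 8147.0 Mb
wedding ceremony recording: 7.924 Mbps × 4800 s × 1.12 = 42599.4 Mb
Total: 94810.8 Mb = 11851.4 MB.
= 11.85 GB.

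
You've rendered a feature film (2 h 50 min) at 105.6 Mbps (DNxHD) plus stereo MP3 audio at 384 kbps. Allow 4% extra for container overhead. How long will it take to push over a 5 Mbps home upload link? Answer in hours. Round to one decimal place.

2 h 50 min = 170 min = 10200 s
Audio: 384 kbps = 0.384 Mbps.
Total bitrate: 105.984 Mbps.
File: 105.984 Mbps × 10200 s = 1081036.8 Mb.
With 4% container overhead: ×1.04. → 1124278.3 Mb.
At 5 Mbps: 1124278.3 / 5 = 224855.7 s ≈ 62.5 hours.

62.5 hours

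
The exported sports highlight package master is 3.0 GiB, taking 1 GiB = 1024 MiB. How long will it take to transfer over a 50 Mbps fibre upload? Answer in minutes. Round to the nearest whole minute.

File: 3.0 GiB = 25769.8 Mb.
At 50 Mbps: 25769.8 / 50 = 515.4 s ≈ 8.59 minutes.

9 minutes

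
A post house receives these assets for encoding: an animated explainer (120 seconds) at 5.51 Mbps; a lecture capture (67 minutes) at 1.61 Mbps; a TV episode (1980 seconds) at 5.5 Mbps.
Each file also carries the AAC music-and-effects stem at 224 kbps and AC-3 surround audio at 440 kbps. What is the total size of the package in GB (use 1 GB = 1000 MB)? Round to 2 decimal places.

Audio total: 224 + 440 = 664 kbps = 0.664 Mbps.
animated explainer: 6.174 Mbps × 120 s = 740.9 Mb
lecture capture: 2.274 Mbps × 4020 s = 9141.5 Mb
TV episode: 6.164 Mbps × 1980 s = 12204.7 Mb
Total: 22087.1 Mb = 2760.9 MB.
= 2.761 GB.

2.76 GB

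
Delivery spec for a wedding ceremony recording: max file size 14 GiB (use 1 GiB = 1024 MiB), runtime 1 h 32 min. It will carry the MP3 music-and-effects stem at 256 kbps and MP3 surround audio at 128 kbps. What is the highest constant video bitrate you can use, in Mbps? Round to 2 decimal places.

Budget: 14 GiB = 120259.1 Mb.
1 h 32 min = 92 min = 5520 s
Total bitrate budget: 120259.1 Mb / 5520 s = 21.786 Mbps.
Audio total: 256 + 128 = 384 kbps = 0.384 Mbps.
Video: 21.786 − 0.384 = 21.402 Mbps.

21.40 Mbps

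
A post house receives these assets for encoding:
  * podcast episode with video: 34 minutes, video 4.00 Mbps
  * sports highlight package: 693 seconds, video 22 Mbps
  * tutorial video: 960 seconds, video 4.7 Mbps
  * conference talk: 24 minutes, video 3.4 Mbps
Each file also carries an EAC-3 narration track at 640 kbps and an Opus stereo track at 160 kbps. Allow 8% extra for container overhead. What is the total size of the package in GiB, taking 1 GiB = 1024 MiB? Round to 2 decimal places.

Audio total: 640 + 160 = 800 kbps = 0.800 Mbps.
podcast episode with video: 4.800 Mbps × 2040 s × 1.08 = 10575.4 Mb
sports highlight package: 22.800 Mbps × 693 s × 1.08 = 17064.4 Mb
tutorial video: 5.500 Mbps × 960 s × 1.08 = 5702.4 Mb
conference talk: 4.200 Mbps × 1440 s × 1.08 = 6531.8 Mb
Total: 39874.0 Mb = 4984.3 MB.
= 4.642 GiB.

4.64 GiB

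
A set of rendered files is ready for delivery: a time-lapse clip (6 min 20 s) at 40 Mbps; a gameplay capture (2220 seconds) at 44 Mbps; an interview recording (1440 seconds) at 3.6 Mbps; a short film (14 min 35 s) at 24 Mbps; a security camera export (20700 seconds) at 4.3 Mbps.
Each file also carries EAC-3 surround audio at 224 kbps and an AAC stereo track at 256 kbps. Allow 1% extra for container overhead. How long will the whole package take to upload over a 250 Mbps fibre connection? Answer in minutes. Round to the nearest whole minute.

16 minutes

Audio total: 224 + 256 = 480 kbps = 0.480 Mbps.
time-lapse clip: 40.480 Mbps × 380 s × 1.01 = 15536.2 Mb
gameplay capture: 44.480 Mbps × 2220 s × 1.01 = 99733.1 Mb
interview recording: 4.080 Mbps × 1440 s × 1.01 = 5934.0 Mb
short film: 24.480 Mbps × 875 s × 1.01 = 21634.2 Mb
security camera export: 4.780 Mbps × 20700 s × 1.01 = 99935.5 Mb
Total: 242772.9 Mb = 30346.6 MB.
At 250 Mbps: 242772.9 / 250 = 971 s ≈ 16.2 minutes.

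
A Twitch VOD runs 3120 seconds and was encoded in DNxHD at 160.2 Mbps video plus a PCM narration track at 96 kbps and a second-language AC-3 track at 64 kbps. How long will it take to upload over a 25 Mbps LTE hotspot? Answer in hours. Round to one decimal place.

5.6 hours

Audio total: 96 + 64 = 160 kbps = 0.160 Mbps.
Total bitrate: 160.360 Mbps.
File: 160.360 Mbps × 3120 s = 500323.2 Mb.
At 25 Mbps: 500323.2 / 25 = 20012.9 s ≈ 5.56 hours.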